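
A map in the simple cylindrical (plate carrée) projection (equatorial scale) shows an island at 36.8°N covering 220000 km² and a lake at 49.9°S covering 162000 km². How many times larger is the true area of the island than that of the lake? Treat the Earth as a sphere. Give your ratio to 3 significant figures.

Plate carrée has h = 1 and k = sec φ, giving areal scale sec φ; true area = (apparent area) · cos φ.
True area of island: 220000 × cos(36.8°) = 220000 × 0.8007 = 176200 km².
True area of lake: 162000 × cos(49.9°) = 162000 × 0.6441 = 104300 km².
Ratio = 176200 / 104300 ≈ 1.69.

1.69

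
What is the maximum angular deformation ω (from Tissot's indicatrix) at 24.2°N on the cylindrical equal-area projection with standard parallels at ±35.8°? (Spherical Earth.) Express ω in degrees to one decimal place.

A cylindrical equal-area projection with standard parallel φ₀ has meridian scale h = cos φ / cos φ₀ and parallel scale k = cos φ₀ / cos φ (so areas are preserved, h·k = 1).
At 24.2°: h = 1.125, k = 0.8892; principal scales a = 1.125, b = 0.8892.
sin(ω/2) = (a − b)/(a + b) = 0.2354/2.014 = 0.1169, so ω = 2 arcsin(0.1169) ≈ 13.4°.

13.4°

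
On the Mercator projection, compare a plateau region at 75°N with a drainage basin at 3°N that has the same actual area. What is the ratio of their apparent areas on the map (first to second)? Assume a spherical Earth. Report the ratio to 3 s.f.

14.9

Mercator areal scale is sec²φ.
At 75°: sec²(75°) = 1/0.2588² = 14.93.
At 3°: sec²(3°) = 1/0.9986² = 1.003.
Ratio = 14.93/1.003 = cos²(3°)/cos²(75°) ≈ 14.9.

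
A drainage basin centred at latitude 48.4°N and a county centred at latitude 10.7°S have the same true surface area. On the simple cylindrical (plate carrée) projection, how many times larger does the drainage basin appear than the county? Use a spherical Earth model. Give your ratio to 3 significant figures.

1.48

For the equirectangular projection with φ₀ = 0 (plate carrée), h = 1 along meridians and k = sec φ along parallels.
Areal scale at 48.4°: h·k = 1.000 × 1.506 = 1.506.
Areal scale at 10.7°: h·k = 1.000 × 1.018 = 1.018.
Ratio = 1.506/1.018 ≈ 1.48.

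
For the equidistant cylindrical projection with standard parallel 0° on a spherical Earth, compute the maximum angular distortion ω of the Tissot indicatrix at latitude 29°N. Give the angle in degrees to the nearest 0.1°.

Plate carrée maps x = Rλ, y = Rφ. The meridian scale is h = 1 and the parallel scale is k = 1/cos φ = sec φ.
At 29°: h = 1.000, k = 1.143; principal scales a = 1.143, b = 1.000.
sin(ω/2) = (a − b)/(a + b) = 0.1434/2.143 = 0.06688, so ω = 2 arcsin(0.06688) ≈ 7.7°.

7.7°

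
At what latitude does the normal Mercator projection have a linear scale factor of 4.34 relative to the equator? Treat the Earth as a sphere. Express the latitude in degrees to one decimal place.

76.7°

Mercator scale is k = sec φ = 1/cos φ.
1/cos φ = 4.34  ⇒  cos φ = 0.2304  ⇒  φ = arccos(0.2304) ≈ 76.7°.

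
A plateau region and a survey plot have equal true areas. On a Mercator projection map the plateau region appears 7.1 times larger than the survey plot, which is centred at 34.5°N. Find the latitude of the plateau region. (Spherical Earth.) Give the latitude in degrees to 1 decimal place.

For equal true areas on Mercator, apparent areas scale as sec²φ, so the ratio is cos²φ₂ / cos²φ₁.
cos²φ₂ / cos²φ₁ = 7.1  ⇒  cos φ₁ = cos 34.5° / √7.1 = 0.8241/2.665 = 0.3093.
φ₁ = arccos(0.3093) ≈ 72.0°.

72.0°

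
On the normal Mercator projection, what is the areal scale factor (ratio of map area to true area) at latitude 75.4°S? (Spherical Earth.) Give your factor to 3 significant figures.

For Mercator, h = k = sec φ (a conformal cylindrical projection has a single point scale, 1/cos φ).
Areal scale = k² = sec²φ = 1/cos²(75.4°) = 1/0.2521² = 15.74.

15.7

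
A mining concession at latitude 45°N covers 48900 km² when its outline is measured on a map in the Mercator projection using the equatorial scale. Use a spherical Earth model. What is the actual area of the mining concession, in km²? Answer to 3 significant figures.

The Mercator projection is conformal; its linear scale factor is the same in every direction and equals sec φ = 1/cos φ.
Areal scale = k² = sec²φ = 1/cos²(45°) = 1/0.7071² = 2.000.
True area = apparent / (areal scale) = 48900 / 2.000 ≈ 24500 km².

24500 km²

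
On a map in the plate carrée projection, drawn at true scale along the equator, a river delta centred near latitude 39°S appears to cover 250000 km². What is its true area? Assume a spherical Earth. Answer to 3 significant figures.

Plate carrée maps x = Rλ, y = Rφ. The meridian scale is h = 1 and the parallel scale is k = 1/cos φ = sec φ.
Areal scale = h·k = 1 × sec φ; at 39°, h = 1.000, k = 1.287, so h·k = 1.287.
True area = apparent / (areal scale) = 250000 / 1.287 ≈ 194000 km².

194000 km²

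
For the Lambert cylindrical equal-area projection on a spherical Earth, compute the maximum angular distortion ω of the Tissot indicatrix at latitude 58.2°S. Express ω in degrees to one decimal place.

68.9°

The Lambert cylindrical equal-area projection is the cylindrical equal-area projection with its standard parallel at the equator (φ₀ = 0). A cylindrical equal-area projection with standard parallel φ₀ has meridian scale h = cos φ / cos φ₀ and parallel scale k = cos φ₀ / cos φ (so areas are preserved, h·k = 1).
At 58.2°: h = 0.5270, k = 1.898; principal scales a = 1.898, b = 0.5270.
sin(ω/2) = (a − b)/(a + b) = 1.371/2.425 = 0.5653, so ω = 2 arcsin(0.5653) ≈ 68.9°.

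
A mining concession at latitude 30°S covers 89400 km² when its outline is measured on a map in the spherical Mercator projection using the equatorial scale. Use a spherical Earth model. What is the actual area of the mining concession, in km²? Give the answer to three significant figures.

For Mercator, h = k = sec φ (a conformal cylindrical projection has a single point scale, 1/cos φ).
Areal scale = k² = sec²φ = 1/cos²(30°) = 1/0.8660² = 1.333.
True area = apparent / (areal scale) = 89400 / 1.333 ≈ 67000 km².

67000 km²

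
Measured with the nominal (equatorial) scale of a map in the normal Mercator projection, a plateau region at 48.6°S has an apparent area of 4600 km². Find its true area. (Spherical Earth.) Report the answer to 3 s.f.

Mercator is conformal, so the point scale is isotropic: h = k = sec φ = 1/cos φ.
Areal scale = k² = sec²φ = 1/cos²(48.6°) = 1/0.6613² = 2.287.
True area = apparent / (areal scale) = 4600 / 2.287 ≈ 2010 km².

2010 km²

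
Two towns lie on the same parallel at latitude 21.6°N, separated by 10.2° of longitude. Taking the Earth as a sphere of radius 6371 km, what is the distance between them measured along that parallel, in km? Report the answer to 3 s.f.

1050 km

Arc length along a parallel = R cos φ · Δλ (with Δλ in radians).
= 6371 × cos 21.6° × (10.2° × π/180) = 6371 × 0.9298 × 0.1780 ≈ 1050 km.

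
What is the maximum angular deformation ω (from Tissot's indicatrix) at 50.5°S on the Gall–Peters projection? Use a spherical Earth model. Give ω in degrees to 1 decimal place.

Gall–Peters is a cylindrical equal-area projection with standard parallels at ±45°. Cylindrical equal-area (φ₀ = 45°): h = cos φ / cos 45° along meridians, k = cos 45° / cos φ along parallels; h·k = 1.
At 50.5°: h = 0.8996, k = 1.112; principal scales a = 1.112, b = 0.8996.
sin(ω/2) = (a − b)/(a + b) = 0.2121/2.011 = 0.1055, so ω = 2 arcsin(0.1055) ≈ 12.1°.

12.1°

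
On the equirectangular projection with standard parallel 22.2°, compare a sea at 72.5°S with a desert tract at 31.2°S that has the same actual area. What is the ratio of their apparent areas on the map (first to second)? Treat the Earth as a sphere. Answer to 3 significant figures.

2.84

In the equirectangular projection with standard parallel φ₀ = 22.2° (x = Rλ cos φ₀, y = Rφ), meridians are true-scale (h = 1) and the parallel scale is k = cos φ₀ / cos φ.
Areal scale at 72.5°: h·k = 1.000 × 3.079 = 3.079.
Areal scale at 31.2°: h·k = 1.000 × 1.082 = 1.082.
Ratio = 3.079/1.082 ≈ 2.84.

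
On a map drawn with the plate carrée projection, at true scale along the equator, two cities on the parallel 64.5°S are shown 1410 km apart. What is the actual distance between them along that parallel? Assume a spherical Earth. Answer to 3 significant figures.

607 km

In the plate carrée (x = Rλ, y = Rφ), meridians are true-scale (h = 1) and parallels are stretched by k = sec φ.
Along the parallel at 64.5°, map distances are exaggerated by k = sec 64.5° = 2.323.
True distance = 1410 / 2.323 = 1410 × cos 64.5° ≈ 607 km.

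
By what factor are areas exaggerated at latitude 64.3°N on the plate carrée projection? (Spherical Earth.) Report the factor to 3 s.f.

2.31

For the equirectangular projection with φ₀ = 0 (plate carrée), h = 1 along meridians and k = sec φ along parallels.
Areal scale = h·k = 1 × sec φ; at 64.3°, h = 1.000, k = 2.306, so h·k = 2.306.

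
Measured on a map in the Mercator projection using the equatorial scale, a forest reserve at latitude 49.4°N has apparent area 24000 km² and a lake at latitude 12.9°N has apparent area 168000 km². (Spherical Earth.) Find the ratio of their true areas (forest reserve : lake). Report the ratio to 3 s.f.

On Mercator the areal scale is sec²φ, so true area = apparent × cos²φ.
True area of forest reserve: 24000 × cos²(49.4°) = 24000 × 0.4235 = 10160 km².
True area of lake: 168000 × cos²(12.9°) = 168000 × 0.9502 = 159600 km².
Ratio = 10160 / 159600 ≈ 0.0637.

0.0637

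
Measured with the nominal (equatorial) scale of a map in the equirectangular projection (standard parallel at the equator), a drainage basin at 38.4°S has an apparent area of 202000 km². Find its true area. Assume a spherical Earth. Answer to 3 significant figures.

158000 km²

For the equirectangular projection with φ₀ = 0 (plate carrée), h = 1 along meridians and k = sec φ along parallels.
Areal scale = h·k = 1 × sec φ; at 38.4°, h = 1.000, k = 1.276, so h·k = 1.276.
True area = apparent / (areal scale) = 202000 / 1.276 ≈ 158000 km².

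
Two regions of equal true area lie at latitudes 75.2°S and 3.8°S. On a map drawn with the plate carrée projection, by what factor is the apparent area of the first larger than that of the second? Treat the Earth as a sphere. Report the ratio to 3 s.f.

3.91

Plate carrée maps x = Rλ, y = Rφ. The meridian scale is h = 1 and the parallel scale is k = 1/cos φ = sec φ.
Areal scale at 75.2°: h·k = 1.000 × 3.915 = 3.915.
Areal scale at 3.8°: h·k = 1.000 × 1.002 = 1.002.
Ratio = 3.915/1.002 ≈ 3.91.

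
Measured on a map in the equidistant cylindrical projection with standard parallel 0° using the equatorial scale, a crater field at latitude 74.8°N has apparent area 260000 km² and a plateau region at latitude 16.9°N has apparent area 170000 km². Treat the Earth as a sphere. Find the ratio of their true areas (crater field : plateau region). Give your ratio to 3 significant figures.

On the plate carrée, areal scale = h·k = 1 × sec φ, so true area = apparent × cos φ.
True area of crater field: 260000 × cos(74.8°) = 260000 × 0.2622 = 68170 km².
True area of plateau region: 170000 × cos(16.9°) = 170000 × 0.9568 = 162700 km².
Ratio = 68170 / 162700 ≈ 0.419.

0.419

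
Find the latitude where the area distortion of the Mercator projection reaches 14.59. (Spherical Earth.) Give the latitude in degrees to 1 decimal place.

74.8°

Mercator areal scale is sec²φ.
sec²φ = 14.59  ⇒  cos²φ = 0.06854  ⇒  cos φ = 0.2618.
φ = arccos(0.2618) ≈ 74.8°.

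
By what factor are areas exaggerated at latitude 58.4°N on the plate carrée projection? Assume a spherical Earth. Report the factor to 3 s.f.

Plate carrée maps x = Rλ, y = Rφ. The meridian scale is h = 1 and the parallel scale is k = 1/cos φ = sec φ.
Areal scale = h·k = 1 × sec φ; at 58.4°, h = 1.000, k = 1.908, so h·k = 1.908.

1.91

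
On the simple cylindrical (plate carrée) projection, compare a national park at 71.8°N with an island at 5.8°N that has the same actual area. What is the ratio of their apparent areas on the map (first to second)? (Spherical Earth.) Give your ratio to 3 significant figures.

For the equirectangular projection with φ₀ = 0 (plate carrée), h = 1 along meridians and k = sec φ along parallels.
Areal scale at 71.8°: h·k = 1.000 × 3.202 = 3.202.
Areal scale at 5.8°: h·k = 1.000 × 1.005 = 1.005.
Ratio = 3.202/1.005 ≈ 3.19.

3.19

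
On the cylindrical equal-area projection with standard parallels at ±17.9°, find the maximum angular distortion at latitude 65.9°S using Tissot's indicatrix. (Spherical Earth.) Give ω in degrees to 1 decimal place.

For cylindrical equal-area with standard parallel φ₀, h = cos φ / cos φ₀ and k = cos φ₀ / cos φ, so h·k = 1.
At 65.9°: h = 0.4291, k = 2.330; principal scales a = 2.330, b = 0.4291.
sin(ω/2) = (a − b)/(a + b) = 1.901/2.760 = 0.6890, so ω = 2 arcsin(0.6890) ≈ 87.1°.

87.1°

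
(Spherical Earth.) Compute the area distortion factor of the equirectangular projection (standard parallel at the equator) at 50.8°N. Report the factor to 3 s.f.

1.58

In the plate carrée (x = Rλ, y = Rφ), meridians are true-scale (h = 1) and parallels are stretched by k = sec φ.
Areal scale = h·k = 1 × sec φ; at 50.8°, h = 1.000, k = 1.582, so h·k = 1.582.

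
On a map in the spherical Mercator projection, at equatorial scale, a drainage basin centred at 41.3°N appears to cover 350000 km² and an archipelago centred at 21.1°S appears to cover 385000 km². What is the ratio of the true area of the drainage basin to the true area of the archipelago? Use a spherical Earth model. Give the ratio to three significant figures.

0.589

Since Mercator area scale is 1/cos²φ, the true area equals the apparent area multiplied by cos²φ.
True area of drainage basin: 350000 × cos²(41.3°) = 350000 × 0.5644 = 197500 km².
True area of archipelago: 385000 × cos²(21.1°) = 385000 × 0.8704 = 335100 km².
Ratio = 197500 / 335100 ≈ 0.589.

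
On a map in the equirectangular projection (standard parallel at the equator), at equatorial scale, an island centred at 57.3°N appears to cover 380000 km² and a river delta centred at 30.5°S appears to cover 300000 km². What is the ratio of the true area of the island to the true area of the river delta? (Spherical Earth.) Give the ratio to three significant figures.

0.794

Plate carrée has h = 1 and k = sec φ, giving areal scale sec φ; true area = (apparent area) · cos φ.
True area of island: 380000 × cos(57.3°) = 380000 × 0.5402 = 205300 km².
True area of river delta: 300000 × cos(30.5°) = 300000 × 0.8616 = 258500 km².
Ratio = 205300 / 258500 ≈ 0.794.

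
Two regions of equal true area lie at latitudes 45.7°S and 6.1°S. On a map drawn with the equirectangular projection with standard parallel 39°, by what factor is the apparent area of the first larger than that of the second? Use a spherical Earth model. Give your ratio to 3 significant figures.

In the equirectangular projection with standard parallel φ₀ = 39° (x = Rλ cos φ₀, y = Rφ), meridians are true-scale (h = 1) and the parallel scale is k = cos φ₀ / cos φ.
Areal scale at 45.7°: h·k = 1.000 × 1.113 = 1.113.
Areal scale at 6.1°: h·k = 1.000 × 0.7816 = 0.7816.
Ratio = 1.113/0.7816 ≈ 1.42.

1.42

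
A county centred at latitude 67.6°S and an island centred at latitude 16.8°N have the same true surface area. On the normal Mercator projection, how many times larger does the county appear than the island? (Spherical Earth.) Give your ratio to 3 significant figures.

Mercator areal scale is sec²φ.
At 67.6°: sec²(67.6°) = 1/0.3811² = 6.886.
At 16.8°: sec²(16.8°) = 1/0.9573² = 1.091.
Ratio = 6.886/1.091 = cos²(16.8°)/cos²(67.6°) ≈ 6.31.

6.31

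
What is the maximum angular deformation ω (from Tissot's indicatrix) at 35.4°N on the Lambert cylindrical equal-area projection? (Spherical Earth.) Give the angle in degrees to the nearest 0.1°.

The Lambert cylindrical equal-area projection is the cylindrical equal-area projection with its standard parallel at the equator (φ₀ = 0). For cylindrical equal-area with standard parallel φ₀, h = cos φ / cos φ₀ and k = cos φ₀ / cos φ, so h·k = 1.
At 35.4°: h = 0.8151, k = 1.227; principal scales a = 1.227, b = 0.8151.
sin(ω/2) = (a − b)/(a + b) = 0.4117/2.042 = 0.2016, so ω = 2 arcsin(0.2016) ≈ 23.3°.

23.3°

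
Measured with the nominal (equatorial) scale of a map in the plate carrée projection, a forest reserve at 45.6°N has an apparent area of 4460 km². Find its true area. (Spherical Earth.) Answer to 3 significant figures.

Plate carrée maps x = Rλ, y = Rφ. The meridian scale is h = 1 and the parallel scale is k = 1/cos φ = sec φ.
Areal scale = h·k = 1 × sec φ; at 45.6°, h = 1.000, k = 1.429, so h·k = 1.429.
True area = apparent / (areal scale) = 4460 / 1.429 ≈ 3120 km².

3120 km²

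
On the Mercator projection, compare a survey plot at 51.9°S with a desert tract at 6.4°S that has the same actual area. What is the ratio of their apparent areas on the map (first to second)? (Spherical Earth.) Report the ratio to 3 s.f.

2.59

Mercator is conformal with k = sec φ, so areal scale = k² = sec²φ.
At 51.9°: sec²(51.9°) = 1/0.6170² = 2.627.
At 6.4°: sec²(6.4°) = 1/0.9938² = 1.013.
Ratio = 2.627/1.013 = cos²(6.4°)/cos²(51.9°) ≈ 2.59.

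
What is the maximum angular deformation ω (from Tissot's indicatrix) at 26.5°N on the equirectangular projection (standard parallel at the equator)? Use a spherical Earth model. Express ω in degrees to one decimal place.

6.4°

Plate carrée maps x = Rλ, y = Rφ. The meridian scale is h = 1 and the parallel scale is k = 1/cos φ = sec φ.
At 26.5°: h = 1.000, k = 1.117; principal scales a = 1.117, b = 1.000.
sin(ω/2) = (a − b)/(a + b) = 0.1174/2.117 = 0.05545, so ω = 2 arcsin(0.05545) ≈ 6.4°.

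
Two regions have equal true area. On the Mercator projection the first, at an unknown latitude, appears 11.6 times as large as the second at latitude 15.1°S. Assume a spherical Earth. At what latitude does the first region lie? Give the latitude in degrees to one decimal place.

Mercator areal scale is sec²φ, so apparent-area ratio = sec²φ₁ / sec²φ₂ = cos²φ₂ / cos²φ₁.
cos²φ₂ / cos²φ₁ = 11.6  ⇒  cos φ₁ = cos 15.1° / √11.6 = 0.9655/3.406 = 0.2835.
φ₁ = arccos(0.2835) ≈ 73.5°.

73.5°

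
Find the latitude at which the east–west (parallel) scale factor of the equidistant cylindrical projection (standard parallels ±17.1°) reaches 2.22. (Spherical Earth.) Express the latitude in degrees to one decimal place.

64.5°

In the equirectangular projection with standard parallel φ₀ = 17.1° (x = Rλ cos φ₀, y = Rφ), meridians are true-scale (h = 1) and the parallel scale is k = cos φ₀ / cos φ.
k = cos φ₀ / cos φ = 2.22  ⇒  cos φ = cos 17.1° / 2.22 = 0.4305.
φ = arccos(0.4305) ≈ 64.5°.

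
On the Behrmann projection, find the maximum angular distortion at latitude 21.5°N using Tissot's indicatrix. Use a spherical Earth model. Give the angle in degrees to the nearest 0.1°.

8.2°

The Behrmann projection is cylindrical equal-area with φ₀ = 30°. For cylindrical equal-area with standard parallel φ₀, h = cos φ / cos φ₀ and k = cos φ₀ / cos φ, so h·k = 1.
At 21.5°: h = 1.074, k = 0.9308; principal scales a = 1.074, b = 0.9308.
sin(ω/2) = (a − b)/(a + b) = 0.1436/2.005 = 0.07160, so ω = 2 arcsin(0.07160) ≈ 8.2°.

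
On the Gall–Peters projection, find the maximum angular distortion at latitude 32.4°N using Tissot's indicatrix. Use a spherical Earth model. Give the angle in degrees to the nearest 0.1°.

20.2°

The Gall–Peters projection is cylindrical equal-area with φ₀ = 45°. Cylindrical equal-area (φ₀ = 45°): h = cos φ / cos 45° along meridians, k = cos 45° / cos φ along parallels; h·k = 1.
At 32.4°: h = 1.194, k = 0.8375; principal scales a = 1.194, b = 0.8375.
sin(ω/2) = (a − b)/(a + b) = 0.3566/2.032 = 0.1755, so ω = 2 arcsin(0.1755) ≈ 20.2°.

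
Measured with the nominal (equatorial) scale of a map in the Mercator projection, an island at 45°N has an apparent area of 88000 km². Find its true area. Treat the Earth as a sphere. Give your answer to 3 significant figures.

44000 km²

Mercator is conformal, so the point scale is isotropic: h = k = sec φ = 1/cos φ.
Areal scale = k² = sec²φ = 1/cos²(45°) = 1/0.7071² = 2.000.
True area = apparent / (areal scale) = 88000 / 2.000 ≈ 44000 km².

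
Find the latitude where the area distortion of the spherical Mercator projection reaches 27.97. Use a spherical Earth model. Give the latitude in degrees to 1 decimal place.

Mercator areal scale is sec²φ.
sec²φ = 27.97  ⇒  cos²φ = 0.03575  ⇒  cos φ = 0.1891.
φ = arccos(0.1891) ≈ 79.1°.

79.1°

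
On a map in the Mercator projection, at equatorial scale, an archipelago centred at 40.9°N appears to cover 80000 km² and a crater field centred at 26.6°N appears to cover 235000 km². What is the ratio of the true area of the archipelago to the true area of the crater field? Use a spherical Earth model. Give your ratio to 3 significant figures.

0.243

Mercator's areal exaggeration is sec²φ; hence true area = (apparent area) · cos²φ.
True area of archipelago: 80000 × cos²(40.9°) = 80000 × 0.5713 = 45710 km².
True area of crater field: 235000 × cos²(26.6°) = 235000 × 0.7995 = 187900 km².
Ratio = 45710 / 187900 ≈ 0.243.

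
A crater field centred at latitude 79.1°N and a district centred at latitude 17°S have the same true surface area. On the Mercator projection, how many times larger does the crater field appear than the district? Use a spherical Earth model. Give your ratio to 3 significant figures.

Mercator areal scale is sec²φ.
At 79.1°: sec²(79.1°) = 1/0.1891² = 27.97.
At 17°: sec²(17°) = 1/0.9563² = 1.093.
Ratio = 27.97/1.093 = cos²(17°)/cos²(79.1°) ≈ 25.6.

25.6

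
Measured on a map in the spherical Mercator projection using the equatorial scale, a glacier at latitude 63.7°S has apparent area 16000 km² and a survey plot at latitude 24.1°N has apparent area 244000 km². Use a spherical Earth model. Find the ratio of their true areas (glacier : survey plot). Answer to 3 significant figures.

0.0154

Since Mercator area scale is 1/cos²φ, the true area equals the apparent area multiplied by cos²φ.
True area of glacier: 16000 × cos²(63.7°) = 16000 × 0.1963 = 3141 km².
True area of survey plot: 244000 × cos²(24.1°) = 244000 × 0.8333 = 203300 km².
Ratio = 3141 / 203300 ≈ 0.0154.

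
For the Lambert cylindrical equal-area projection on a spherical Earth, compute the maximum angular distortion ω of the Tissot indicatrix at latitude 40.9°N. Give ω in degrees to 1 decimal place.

31.7°

The Lambert cylindrical equal-area projection is the cylindrical equal-area projection with its standard parallel at the equator (φ₀ = 0). A cylindrical equal-area projection with standard parallel φ₀ has meridian scale h = cos φ / cos φ₀ and parallel scale k = cos φ₀ / cos φ (so areas are preserved, h·k = 1).
At 40.9°: h = 0.7559, k = 1.323; principal scales a = 1.323, b = 0.7559.
sin(ω/2) = (a − b)/(a + b) = 0.5672/2.079 = 0.2728, so ω = 2 arcsin(0.2728) ≈ 31.7°.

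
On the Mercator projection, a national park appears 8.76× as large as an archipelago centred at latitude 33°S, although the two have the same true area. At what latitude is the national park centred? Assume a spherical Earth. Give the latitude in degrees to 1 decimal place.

73.5°

For equal true areas on Mercator, apparent areas scale as sec²φ, so the ratio is cos²φ₂ / cos²φ₁.
cos²φ₂ / cos²φ₁ = 8.76  ⇒  cos φ₁ = cos 33° / √8.76 = 0.8387/2.960 = 0.2834.
φ₁ = arccos(0.2834) ≈ 73.5°.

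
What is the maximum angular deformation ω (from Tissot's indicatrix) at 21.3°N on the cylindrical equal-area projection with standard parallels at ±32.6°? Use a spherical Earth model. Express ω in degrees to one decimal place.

Cylindrical equal-area (φ₀ = 32.6°): h = cos φ / cos 32.6° along meridians, k = cos 32.6° / cos φ along parallels; h·k = 1.
At 21.3°: h = 1.106, k = 0.9042; principal scales a = 1.106, b = 0.9042.
sin(ω/2) = (a − b)/(a + b) = 0.2017/2.010 = 0.1003, so ω = 2 arcsin(0.1003) ≈ 11.5°.

11.5°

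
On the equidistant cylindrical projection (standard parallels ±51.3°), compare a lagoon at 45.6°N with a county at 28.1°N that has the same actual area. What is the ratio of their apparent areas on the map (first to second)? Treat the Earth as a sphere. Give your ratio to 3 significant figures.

With standard parallel φ₀ = 51.3°, the equirectangular projection gives x = Rλ cos φ₀, y = Rφ, so h = 1 and k = cos 51.3° / cos φ.
Areal scale at 45.6°: h·k = 1.000 × 0.8936 = 0.8936.
Areal scale at 28.1°: h·k = 1.000 × 0.7088 = 0.7088.
Ratio = 0.8936/0.7088 ≈ 1.26.

1.26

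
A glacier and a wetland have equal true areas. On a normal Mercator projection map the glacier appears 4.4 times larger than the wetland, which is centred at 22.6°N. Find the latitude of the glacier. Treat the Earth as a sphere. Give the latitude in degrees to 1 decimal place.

63.9°

For equal true areas on Mercator, apparent areas scale as sec²φ, so the ratio is cos²φ₂ / cos²φ₁.
cos²φ₂ / cos²φ₁ = 4.4  ⇒  cos φ₁ = cos 22.6° / √4.4 = 0.9232/2.098 = 0.4401.
φ₁ = arccos(0.4401) ≈ 63.9°.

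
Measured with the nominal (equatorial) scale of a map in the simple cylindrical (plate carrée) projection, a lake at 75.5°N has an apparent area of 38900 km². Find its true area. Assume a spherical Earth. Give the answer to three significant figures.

Plate carrée maps x = Rλ, y = Rφ. The meridian scale is h = 1 and the parallel scale is k = 1/cos φ = sec φ.
Areal scale = h·k = 1 × sec φ; at 75.5°, h = 1.000, k = 3.994, so h·k = 3.994.
True area = apparent / (areal scale) = 38900 / 3.994 ≈ 9740 km².

9740 km²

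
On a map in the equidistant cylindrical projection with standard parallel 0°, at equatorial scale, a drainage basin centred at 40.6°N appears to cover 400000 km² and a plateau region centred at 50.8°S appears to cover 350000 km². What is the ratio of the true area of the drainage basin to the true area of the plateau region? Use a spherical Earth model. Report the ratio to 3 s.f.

Plate carrée has h = 1 and k = sec φ, giving areal scale sec φ; true area = (apparent area) · cos φ.
True area of drainage basin: 400000 × cos(40.6°) = 400000 × 0.7593 = 303700 km².
True area of plateau region: 350000 × cos(50.8°) = 350000 × 0.6320 = 221200 km².
Ratio = 303700 / 221200 ≈ 1.37.

1.37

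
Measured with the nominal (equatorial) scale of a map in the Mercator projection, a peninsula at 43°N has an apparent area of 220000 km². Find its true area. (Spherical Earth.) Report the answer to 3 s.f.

For Mercator, h = k = sec φ (a conformal cylindrical projection has a single point scale, 1/cos φ).
Areal scale = k² = sec²φ = 1/cos²(43°) = 1/0.7314² = 1.870.
True area = apparent / (areal scale) = 220000 / 1.870 ≈ 118000 km².

118000 km²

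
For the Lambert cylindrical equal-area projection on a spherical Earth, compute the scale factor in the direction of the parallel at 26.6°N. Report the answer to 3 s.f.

1.12

The Lambert cylindrical equal-area projection is the cylindrical equal-area projection with its standard parallel at the equator (φ₀ = 0). A cylindrical equal-area projection with standard parallel φ₀ has meridian scale h = cos φ / cos φ₀ and parallel scale k = cos φ₀ / cos φ (so areas are preserved, h·k = 1).
k = cos 0° / cos 26.6° = 1.000/0.8942 = 1.118.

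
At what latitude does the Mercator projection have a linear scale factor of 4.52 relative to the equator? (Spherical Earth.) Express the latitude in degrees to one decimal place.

Mercator scale is k = sec φ = 1/cos φ.
1/cos φ = 4.52  ⇒  cos φ = 0.2212  ⇒  φ = arccos(0.2212) ≈ 77.2°.

77.2°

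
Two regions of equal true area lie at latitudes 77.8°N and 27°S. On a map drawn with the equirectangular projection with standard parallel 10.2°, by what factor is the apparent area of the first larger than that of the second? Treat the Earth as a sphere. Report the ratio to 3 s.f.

4.22

The equidistant cylindrical projection with φ₀ = 10.2° has h = 1 (meridians true) and k = cos φ₀ / cos φ along parallels.
Areal scale at 77.8°: h·k = 1.000 × 4.657 = 4.657.
Areal scale at 27°: h·k = 1.000 × 1.105 = 1.105.
Ratio = 4.657/1.105 ≈ 4.22.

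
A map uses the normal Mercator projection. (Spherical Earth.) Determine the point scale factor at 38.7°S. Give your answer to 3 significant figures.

The Mercator projection is conformal; its linear scale factor is the same in every direction and equals sec φ = 1/cos φ.
k = 1/cos 38.7° = 1/0.7804 = 1.281.

1.28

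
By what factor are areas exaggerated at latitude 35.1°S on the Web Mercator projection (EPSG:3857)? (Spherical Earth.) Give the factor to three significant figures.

1.49

The Mercator projection is conformal; its linear scale factor is the same in every direction and equals sec φ = 1/cos φ.
Areal scale = k² = sec²φ = 1/cos²(35.1°) = 1/0.8181² = 1.494.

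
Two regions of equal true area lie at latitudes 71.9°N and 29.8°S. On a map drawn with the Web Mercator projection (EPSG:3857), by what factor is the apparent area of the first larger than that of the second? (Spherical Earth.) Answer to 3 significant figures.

Mercator areal scale is sec²φ.
At 71.9°: sec²(71.9°) = 1/0.3107² = 10.36.
At 29.8°: sec²(29.8°) = 1/0.8678² = 1.328.
Ratio = 10.36/1.328 = cos²(29.8°)/cos²(71.9°) ≈ 7.80.

7.80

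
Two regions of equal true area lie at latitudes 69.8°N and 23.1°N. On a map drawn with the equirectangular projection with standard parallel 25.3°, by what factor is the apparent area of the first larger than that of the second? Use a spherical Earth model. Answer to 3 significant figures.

2.66

In the equirectangular projection with standard parallel φ₀ = 25.3° (x = Rλ cos φ₀, y = Rφ), meridians are true-scale (h = 1) and the parallel scale is k = cos φ₀ / cos φ.
Areal scale at 69.8°: h·k = 1.000 × 2.618 = 2.618.
Areal scale at 23.1°: h·k = 1.000 × 0.9829 = 0.9829.
Ratio = 2.618/0.9829 ≈ 2.66.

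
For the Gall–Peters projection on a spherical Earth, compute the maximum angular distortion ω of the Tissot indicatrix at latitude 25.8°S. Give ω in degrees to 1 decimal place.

The Gall–Peters projection is cylindrical equal-area with φ₀ = 45°. Cylindrical equal-area (φ₀ = 45°): h = cos φ / cos 45° along meridians, k = cos 45° / cos φ along parallels; h·k = 1.
At 25.8°: h = 1.273, k = 0.7854; principal scales a = 1.273, b = 0.7854.
sin(ω/2) = (a − b)/(a + b) = 0.4878/2.059 = 0.2370, so ω = 2 arcsin(0.2370) ≈ 27.4°.

27.4°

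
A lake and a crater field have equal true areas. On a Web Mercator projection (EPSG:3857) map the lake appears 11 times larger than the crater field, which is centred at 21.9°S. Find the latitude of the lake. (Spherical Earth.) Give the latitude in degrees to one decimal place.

73.8°

For equal true areas on Mercator, apparent areas scale as sec²φ, so the ratio is cos²φ₂ / cos²φ₁.
cos²φ₂ / cos²φ₁ = 11  ⇒  cos φ₁ = cos 21.9° / √11 = 0.9278/3.317 = 0.2798.
φ₁ = arccos(0.2798) ≈ 73.8°.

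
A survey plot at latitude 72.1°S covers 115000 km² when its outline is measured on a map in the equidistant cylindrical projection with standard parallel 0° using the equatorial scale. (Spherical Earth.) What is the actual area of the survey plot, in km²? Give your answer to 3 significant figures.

35300 km²

For the equirectangular projection with φ₀ = 0 (plate carrée), h = 1 along meridians and k = sec φ along parallels.
Areal scale = h·k = 1 × sec φ; at 72.1°, h = 1.000, k = 3.254, so h·k = 3.254.
True area = apparent / (areal scale) = 115000 / 3.254 ≈ 35300 km².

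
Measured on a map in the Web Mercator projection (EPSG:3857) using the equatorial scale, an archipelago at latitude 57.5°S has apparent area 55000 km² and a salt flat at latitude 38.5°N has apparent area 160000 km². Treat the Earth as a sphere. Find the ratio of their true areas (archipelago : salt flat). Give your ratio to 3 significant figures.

0.162

Since Mercator area scale is 1/cos²φ, the true area equals the apparent area multiplied by cos²φ.
True area of archipelago: 55000 × cos²(57.5°) = 55000 × 0.2887 = 15880 km².
True area of salt flat: 160000 × cos²(38.5°) = 160000 × 0.6125 = 98000 km².
Ratio = 15880 / 98000 ≈ 0.162.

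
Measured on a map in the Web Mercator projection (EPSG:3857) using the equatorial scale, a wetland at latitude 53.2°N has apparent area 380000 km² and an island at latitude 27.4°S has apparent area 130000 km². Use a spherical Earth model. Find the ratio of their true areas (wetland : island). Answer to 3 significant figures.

Since Mercator area scale is 1/cos²φ, the true area equals the apparent area multiplied by cos²φ.
True area of wetland: 380000 × cos²(53.2°) = 380000 × 0.3588 = 136400 km².
True area of island: 130000 × cos²(27.4°) = 130000 × 0.7882 = 102500 km².
Ratio = 136400 / 102500 ≈ 1.33.

1.33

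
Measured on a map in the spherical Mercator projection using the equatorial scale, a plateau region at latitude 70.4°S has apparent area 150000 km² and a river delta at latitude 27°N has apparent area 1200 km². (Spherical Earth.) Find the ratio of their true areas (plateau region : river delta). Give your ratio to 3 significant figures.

17.7

On Mercator the areal scale is sec²φ, so true area = apparent × cos²φ.
True area of plateau region: 150000 × cos²(70.4°) = 150000 × 0.1125 = 16880 km².
True area of river delta: 1200 × cos²(27°) = 1200 × 0.7939 = 952.7 km².
Ratio = 16880 / 952.7 ≈ 17.7.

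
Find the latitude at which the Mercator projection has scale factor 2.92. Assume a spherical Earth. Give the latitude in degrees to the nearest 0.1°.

Mercator scale is k = sec φ = 1/cos φ.
1/cos φ = 2.92  ⇒  cos φ = 0.3425  ⇒  φ = arccos(0.3425) ≈ 70.0°.

70.0°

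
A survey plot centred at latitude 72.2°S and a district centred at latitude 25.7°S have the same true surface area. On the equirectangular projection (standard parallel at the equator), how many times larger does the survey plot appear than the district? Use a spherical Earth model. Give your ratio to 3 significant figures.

2.95

In the plate carrée (x = Rλ, y = Rφ), meridians are true-scale (h = 1) and parallels are stretched by k = sec φ.
Areal scale at 72.2°: h·k = 1.000 × 3.271 = 3.271.
Areal scale at 25.7°: h·k = 1.000 × 1.110 = 1.110.
Ratio = 3.271/1.110 ≈ 2.95.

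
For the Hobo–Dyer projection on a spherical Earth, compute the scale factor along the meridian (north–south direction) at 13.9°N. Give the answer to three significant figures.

1.22

Hobo–Dyer is a cylindrical equal-area projection with standard parallels at ±37.5°. A cylindrical equal-area projection with standard parallel φ₀ has meridian scale h = cos φ / cos φ₀ and parallel scale k = cos φ₀ / cos φ (so areas are preserved, h·k = 1).
h = cos 13.9° / cos 37.5° = 0.9707/0.7934 = 1.224.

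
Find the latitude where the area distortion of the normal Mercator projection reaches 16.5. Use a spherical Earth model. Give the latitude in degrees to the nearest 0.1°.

Mercator areal scale is sec²φ.
sec²φ = 16.5  ⇒  cos²φ = 0.06061  ⇒  cos φ = 0.2462.
φ = arccos(0.2462) ≈ 75.7°.

75.7°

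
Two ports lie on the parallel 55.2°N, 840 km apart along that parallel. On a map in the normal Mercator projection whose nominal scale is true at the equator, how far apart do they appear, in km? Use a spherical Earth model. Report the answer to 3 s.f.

1470 km

Mercator is conformal, so the point scale is isotropic: h = k = sec φ = 1/cos φ.
Along the parallel, k = sec 55.2° = 1/0.5707 = 1.752.
Map distance = 840 × 1.752 ≈ 1470 km.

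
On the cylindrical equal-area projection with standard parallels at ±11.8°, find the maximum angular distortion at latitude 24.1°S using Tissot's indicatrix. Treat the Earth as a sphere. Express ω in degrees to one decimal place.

8.0°

Cylindrical equal-area (φ₀ = 11.8°): h = cos φ / cos 11.8° along meridians, k = cos 11.8° / cos φ along parallels; h·k = 1.
At 24.1°: h = 0.9325, k = 1.072; principal scales a = 1.072, b = 0.9325.
sin(ω/2) = (a − b)/(a + b) = 0.1398/2.005 = 0.06973, so ω = 2 arcsin(0.06973) ≈ 8.0°.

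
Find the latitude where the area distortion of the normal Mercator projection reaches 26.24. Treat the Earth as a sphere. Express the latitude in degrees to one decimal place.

78.7°

Mercator areal scale is sec²φ.
sec²φ = 26.24  ⇒  cos²φ = 0.03811  ⇒  cos φ = 0.1952.
φ = arccos(0.1952) ≈ 78.7°.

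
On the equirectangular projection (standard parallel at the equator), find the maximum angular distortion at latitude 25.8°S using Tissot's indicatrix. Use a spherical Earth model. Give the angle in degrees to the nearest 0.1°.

Plate carrée maps x = Rλ, y = Rφ. The meridian scale is h = 1 and the parallel scale is k = 1/cos φ = sec φ.
At 25.8°: h = 1.000, k = 1.111; principal scales a = 1.111, b = 1.000.
sin(ω/2) = (a − b)/(a + b) = 0.1107/2.111 = 0.05246, so ω = 2 arcsin(0.05246) ≈ 6.0°.

6.0°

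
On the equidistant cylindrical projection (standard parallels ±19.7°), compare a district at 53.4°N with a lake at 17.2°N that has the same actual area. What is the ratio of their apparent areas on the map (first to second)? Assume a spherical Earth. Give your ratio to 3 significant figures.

The equidistant cylindrical projection with φ₀ = 19.7° has h = 1 (meridians true) and k = cos φ₀ / cos φ along parallels.
Areal scale at 53.4°: h·k = 1.000 × 1.579 = 1.579.
Areal scale at 17.2°: h·k = 1.000 × 0.9855 = 0.9855.
Ratio = 1.579/0.9855 ≈ 1.60.

1.60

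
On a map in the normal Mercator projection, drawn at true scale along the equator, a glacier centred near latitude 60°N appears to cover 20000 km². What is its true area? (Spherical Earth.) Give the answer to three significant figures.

5000 km²

The Mercator projection is conformal; its linear scale factor is the same in every direction and equals sec φ = 1/cos φ.
Areal scale = k² = sec²φ = 1/cos²(60°) = 1/0.5000² = 4.000.
True area = apparent / (areal scale) = 20000 / 4.000 ≈ 5000 km².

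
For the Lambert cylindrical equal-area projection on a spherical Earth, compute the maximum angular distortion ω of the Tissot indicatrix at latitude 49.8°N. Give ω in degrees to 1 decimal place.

The Lambert cylindrical equal-area projection is the cylindrical equal-area projection with its standard parallel at the equator (φ₀ = 0). Cylindrical equal-area (φ₀ = 0°): h = cos φ / cos 0° along meridians, k = cos 0° / cos φ along parallels; h·k = 1.
At 49.8°: h = 0.6455, k = 1.549; principal scales a = 1.549, b = 0.6455.
sin(ω/2) = (a − b)/(a + b) = 0.9038/2.195 = 0.4118, so ω = 2 arcsin(0.4118) ≈ 48.6°.

48.6°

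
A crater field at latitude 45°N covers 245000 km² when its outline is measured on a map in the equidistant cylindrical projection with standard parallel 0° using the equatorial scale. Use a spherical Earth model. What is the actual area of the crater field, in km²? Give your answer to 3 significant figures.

173000 km²

In the plate carrée (x = Rλ, y = Rφ), meridians are true-scale (h = 1) and parallels are stretched by k = sec φ.
Areal scale = h·k = 1 × sec φ; at 45°, h = 1.000, k = 1.414, so h·k = 1.414.
True area = apparent / (areal scale) = 245000 / 1.414 ≈ 173000 km².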